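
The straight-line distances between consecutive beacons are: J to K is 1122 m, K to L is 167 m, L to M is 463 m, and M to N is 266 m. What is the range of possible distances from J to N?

226 ≤ JN ≤ 2018 m

The maximum is all hops collinear in one direction: 1122 + 167 + 463 + 266 = 2018.
The longest hop is 1122; the others sum to 896. Folding the others back against it leaves at least 1122 − 896 = 226.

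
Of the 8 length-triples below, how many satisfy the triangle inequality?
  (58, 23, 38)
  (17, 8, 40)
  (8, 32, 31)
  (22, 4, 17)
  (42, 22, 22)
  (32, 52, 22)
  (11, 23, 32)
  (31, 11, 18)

(23,38,58): 23+38 > 58 → valid
(8,17,40): 8+17 ≤ 40 → not valid
(8,31,32): 8+31 > 32 → valid
(4,17,22): 4+17 ≤ 22 → not valid
(22,22,42): 22+22 > 42 → valid
(22,32,52): 22+32 > 52 → valid
(11,23,32): 11+23 > 32 → valid
(11,18,31): 11+18 ≤ 31 → not valid
5 of the 8 triples form a triangle.

5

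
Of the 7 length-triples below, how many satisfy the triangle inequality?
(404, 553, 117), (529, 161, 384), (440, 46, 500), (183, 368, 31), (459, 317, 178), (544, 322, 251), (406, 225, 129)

(117,404,553): 117+404 ≤ 553 → not valid
(161,384,529): 161+384 > 529 → valid
(46,440,500): 46+440 ≤ 500 → not valid
(31,183,368): 31+183 ≤ 368 → not valid
(178,317,459): 178+317 > 459 → valid
(251,322,544): 251+322 > 544 → valid
(129,225,406): 129+225 ≤ 406 → not valid
3 of the 7 triples form a triangle.

3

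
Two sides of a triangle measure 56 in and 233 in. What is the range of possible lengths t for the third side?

177 < t < 289

By the triangle inequality, t must be less than 56 + 233 = 289 and greater than |56 − 233| = 177.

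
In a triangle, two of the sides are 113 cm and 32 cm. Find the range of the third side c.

81 < c < 145 (cm)

By the triangle inequality, c must be less than 113 + 32 = 145 and greater than |113 − 32| = 81.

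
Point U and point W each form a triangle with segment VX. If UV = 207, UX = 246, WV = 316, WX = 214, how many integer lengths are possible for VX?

350

From triangle UVX: 39 < VX < 453.
From triangle WVX: 102 < VX < 530.
Intersection: 102 < VX < 453, so integers 103 through 452: 350 values.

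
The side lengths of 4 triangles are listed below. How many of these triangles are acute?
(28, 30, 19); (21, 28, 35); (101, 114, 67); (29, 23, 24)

3

(28,30,19): 19²+28² = 1145 > 900 = 30² → acute
(21,28,35): 21²+28² = 1225 = 35² → right
(101,114,67): 67²+101² = 14690 > 12996 = 114² → acute
(29,23,24): 23²+24² = 1105 > 841 = 29² → acute
3 of the 4 are acute.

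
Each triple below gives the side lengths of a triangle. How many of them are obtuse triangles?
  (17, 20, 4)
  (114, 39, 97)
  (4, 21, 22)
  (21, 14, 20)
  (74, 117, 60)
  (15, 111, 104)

5

(17,20,4): 4²+17² = 305 < 400 = 20² → obtuse
(114,39,97): 39²+97² = 10930 < 12996 = 114² → obtuse
(4,21,22): 4²+21² = 457 < 484 = 22² → obtuse
(21,14,20): 14²+20² = 596 > 441 = 21² → acute
(74,117,60): 60²+74² = 9076 < 13689 = 117² → obtuse
(15,111,104): 15²+104² = 11041 < 12321 = 111² → obtuse
5 of the 6 are obtuse.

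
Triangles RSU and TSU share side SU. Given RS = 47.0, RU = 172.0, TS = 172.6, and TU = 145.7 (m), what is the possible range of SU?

125.0 < SU < 219.0

From triangle RSU: |47.0 − 172.0| < SU < 47.0 + 172.0, i.e. 125.0 < SU < 219.0.
From triangle TSU: 26.9 < SU < 318.3.
Both must hold, so SU lies in the intersection.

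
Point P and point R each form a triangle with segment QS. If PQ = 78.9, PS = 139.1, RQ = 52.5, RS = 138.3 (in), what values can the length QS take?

From triangle PQS: |78.9 − 139.1| < QS < 78.9 + 139.1, i.e. 60.2 < QS < 218.0.
From triangle RQS: 85.8 < QS < 190.8.
Both must hold, so QS lies in the intersection.

85.8 < QS < 190.8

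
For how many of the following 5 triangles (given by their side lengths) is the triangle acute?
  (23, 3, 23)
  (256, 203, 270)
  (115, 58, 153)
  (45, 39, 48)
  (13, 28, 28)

(23,3,23): 3²+23² = 538 > 529 = 23² → acute
(256,203,270): 203²+256² = 106745 > 72900 = 270² → acute
(115,58,153): 58²+115² = 16589 < 23409 = 153² → obtuse
(45,39,48): 39²+45² = 3546 > 2304 = 48² → acute
(13,28,28): 13²+28² = 953 > 784 = 28² → acute
4 of the 5 are acute.

4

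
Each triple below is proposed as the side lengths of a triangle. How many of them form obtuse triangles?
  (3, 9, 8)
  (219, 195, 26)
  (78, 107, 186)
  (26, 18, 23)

2

(3,9,8): 3²+8² = 73 < 81 = 9² → obtuse
(219,195,26): 26²+195² = 38701 < 47961 = 219² → obtuse
(78,107,186): 78+107 ≤ 186, not a triangle
(26,18,23): 18²+23² = 853 > 676 = 26² → acute
2 of the 4 are obtuse.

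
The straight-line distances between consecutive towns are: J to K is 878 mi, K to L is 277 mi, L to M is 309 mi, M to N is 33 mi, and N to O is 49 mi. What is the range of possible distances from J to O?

210 ≤ JO ≤ 1546 mi

The maximum is all hops collinear in one direction: 878 + 277 + 309 + 33 + 49 = 1546.
The longest hop is 878; the others sum to 668. Folding the others back against it leaves at least 878 − 668 = 210.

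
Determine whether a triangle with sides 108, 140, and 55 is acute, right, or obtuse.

Compare the square of the longest side to the sum of squares of the other two: 55² + 108² = 14689 < 19600 = 140².

obtuse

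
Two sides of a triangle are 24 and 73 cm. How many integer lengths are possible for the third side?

The third side lies in the open interval (49, 97).
Integers from 50 to 96 inclusive: 96 − 50 + 1 = 47.

47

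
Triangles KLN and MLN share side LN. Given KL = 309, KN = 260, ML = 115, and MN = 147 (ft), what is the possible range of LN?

From triangle KLN: |309 − 260| < LN < 309 + 260, i.e. 49 < LN < 569.
From triangle MLN: 32 < LN < 262.
Both must hold, so LN lies in the intersection.

49 < LN < 262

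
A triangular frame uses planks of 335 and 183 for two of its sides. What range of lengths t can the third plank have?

152 < t < 518

By the triangle inequality, t must be less than 335 + 183 = 518 and greater than |335 − 183| = 152.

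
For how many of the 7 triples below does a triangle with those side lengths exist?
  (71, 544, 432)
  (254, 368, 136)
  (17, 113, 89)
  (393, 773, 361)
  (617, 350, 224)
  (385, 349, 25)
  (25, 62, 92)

1

(71,432,544): 71+432 ≤ 544 → not valid
(136,254,368): 136+254 > 368 → valid
(17,89,113): 17+89 ≤ 113 → not valid
(361,393,773): 361+393 ≤ 773 → not valid
(224,350,617): 224+350 ≤ 617 → not valid
(25,349,385): 25+349 ≤ 385 → not valid
(25,62,92): 25+62 ≤ 92 → not valid
1 of the 7 triples forms a triangle.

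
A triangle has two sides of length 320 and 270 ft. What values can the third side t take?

50 < t < 590 (ft)

By the triangle inequality, t must be less than 320 + 270 = 590 and greater than |320 − 270| = 50.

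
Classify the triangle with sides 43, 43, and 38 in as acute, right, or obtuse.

Compare the square of the longest side to the sum of squares of the other two: 38² + 43² = 3293 > 1849 = 43².

acute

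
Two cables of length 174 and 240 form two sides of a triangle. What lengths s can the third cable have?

66 < s < 414

By the triangle inequality, s must be less than 174 + 240 = 414 and greater than |174 − 240| = 66.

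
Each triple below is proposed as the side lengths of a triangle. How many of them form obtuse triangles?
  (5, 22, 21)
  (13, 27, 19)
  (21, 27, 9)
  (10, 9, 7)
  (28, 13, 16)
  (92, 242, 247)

4

(5,22,21): 5²+21² = 466 < 484 = 22² → obtuse
(13,27,19): 13²+19² = 530 < 729 = 27² → obtuse
(21,27,9): 9²+21² = 522 < 729 = 27² → obtuse
(10,9,7): 7²+9² = 130 > 100 = 10² → acute
(28,13,16): 13²+16² = 425 < 784 = 28² → obtuse
(92,242,247): 92²+242² = 67028 > 61009 = 247² → acute
4 of the 6 are obtuse.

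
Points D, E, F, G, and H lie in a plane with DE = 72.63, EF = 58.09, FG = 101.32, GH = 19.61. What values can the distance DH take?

The maximum is all hops collinear in one direction: 72.63 + 58.09 + 101.32 + 19.61 = 251.65.
The longest hop is 101.32; the others sum to 150.33. Since 101.32 ≤ 150.33, the path can fold back on itself completely, so the minimum distance is 0.

0 ≤ DH ≤ 251.65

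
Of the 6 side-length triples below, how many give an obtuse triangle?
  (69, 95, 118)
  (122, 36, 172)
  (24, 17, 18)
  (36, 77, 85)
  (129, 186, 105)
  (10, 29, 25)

(69,95,118): 69²+95² = 13786 < 13924 = 118² → obtuse
(122,36,172): 36+122 ≤ 172, not a triangle
(24,17,18): 17²+18² = 613 > 576 = 24² → acute
(36,77,85): 36²+77² = 7225 = 85² → right
(129,186,105): 105²+129² = 27666 < 34596 = 186² → obtuse
(10,29,25): 10²+25² = 725 < 841 = 29² → obtuse
3 of the 6 are obtuse.

3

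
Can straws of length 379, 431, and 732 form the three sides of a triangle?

Yes

The longest side is 732, and the other two sum to 810.
Since 810 > 732, the triangle inequality holds.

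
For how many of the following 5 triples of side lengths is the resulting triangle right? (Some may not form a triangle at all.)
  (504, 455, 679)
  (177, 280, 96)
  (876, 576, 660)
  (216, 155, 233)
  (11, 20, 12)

(504,455,679): 455²+504² = 461041 = 679² → right
(177,280,96): 96+177 ≤ 280, not a triangle
(876,576,660): 576²+660² = 767376 = 876² → right
(216,155,233): 155²+216² = 70681 > 54289 = 233² → acute
(11,20,12): 11²+12² = 265 < 400 = 20² → obtuse
2 of the 5 are right.

2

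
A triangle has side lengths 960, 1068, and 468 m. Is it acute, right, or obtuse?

Compare the square of the longest side to the sum of squares of the other two: 468² + 960² = 1140624 = 1068².

right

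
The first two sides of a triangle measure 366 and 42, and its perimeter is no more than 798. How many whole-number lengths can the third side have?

Triangle inequality: 324 < x < 408. Perimeter ≤ 798 gives x ≤ 798 − 366 − 42 = 390.
So 324 < x ≤ 390; integers 325 through 390: 66 values.

66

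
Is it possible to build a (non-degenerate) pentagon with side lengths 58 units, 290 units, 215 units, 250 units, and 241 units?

Yes

A pentagon exists iff every side is shorter than the sum of the others — equivalently, the longest side is less than the sum of the rest.
Longest side 290 < 764 (sum of the remaining 4), so yes.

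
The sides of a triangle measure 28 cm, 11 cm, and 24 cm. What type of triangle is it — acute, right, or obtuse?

Compare the square of the longest side to the sum of squares of the other two: 11² + 24² = 697 < 784 = 28².

obtuse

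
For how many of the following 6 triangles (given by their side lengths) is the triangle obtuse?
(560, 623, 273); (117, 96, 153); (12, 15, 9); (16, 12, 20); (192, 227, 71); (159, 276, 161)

(560,623,273): 273²+560² = 388129 = 623² → right
(117,96,153): 96²+117² = 22905 < 23409 = 153² → obtuse
(12,15,9): 9²+12² = 225 = 15² → right
(16,12,20): 12²+16² = 400 = 20² → right
(192,227,71): 71²+192² = 41905 < 51529 = 227² → obtuse
(159,276,161): 159²+161² = 51202 < 76176 = 276² → obtuse
3 of the 6 are obtuse.

3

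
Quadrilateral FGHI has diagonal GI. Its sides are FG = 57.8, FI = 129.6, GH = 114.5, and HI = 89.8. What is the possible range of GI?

71.8 < GI < 187.4

From triangle FGI: |57.8 − 129.6| < GI < 57.8 + 129.6, i.e. 71.8 < GI < 187.4.
From triangle HGI: 24.7 < GI < 204.3.
Both must hold, so GI lies in the intersection.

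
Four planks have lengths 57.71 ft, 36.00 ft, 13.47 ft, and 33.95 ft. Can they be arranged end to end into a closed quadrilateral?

A quadrilateral exists iff every side is shorter than the sum of the others — equivalently, the longest side is less than the sum of the rest.
Longest side 57.71 < 83.42 (sum of the remaining 3), so yes.

Yes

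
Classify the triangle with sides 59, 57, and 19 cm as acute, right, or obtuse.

acute

Compare the square of the longest side to the sum of squares of the other two: 19² + 57² = 3610 > 3481 = 59².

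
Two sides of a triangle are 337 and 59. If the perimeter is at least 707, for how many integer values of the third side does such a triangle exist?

Triangle inequality: 278 < x < 396. Perimeter ≥ 707 gives x ≥ 707 − 337 − 59 = 311.
So 311 ≤ x < 396; integers 311 through 395: 85 values.

85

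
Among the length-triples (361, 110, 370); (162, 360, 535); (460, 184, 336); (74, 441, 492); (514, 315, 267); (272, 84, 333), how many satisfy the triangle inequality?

5

(110,361,370): 110+361 > 370 → valid
(162,360,535): 162+360 ≤ 535 → not valid
(184,336,460): 184+336 > 460 → valid
(74,441,492): 74+441 > 492 → valid
(267,315,514): 267+315 > 514 → valid
(84,272,333): 84+272 > 333 → valid
5 of the 6 triples form a triangle.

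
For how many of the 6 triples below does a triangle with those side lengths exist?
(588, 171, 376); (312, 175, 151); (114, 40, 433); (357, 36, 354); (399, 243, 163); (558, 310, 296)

(171,376,588): 171+376 ≤ 588 → not valid
(151,175,312): 151+175 > 312 → valid
(40,114,433): 40+114 ≤ 433 → not valid
(36,354,357): 36+354 > 357 → valid
(163,243,399): 163+243 > 399 → valid
(296,310,558): 296+310 > 558 → valid
4 of the 6 triples form a triangle.

4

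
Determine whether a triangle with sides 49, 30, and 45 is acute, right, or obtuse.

Compare the square of the longest side to the sum of squares of the other two: 30² + 45² = 2925 > 2401 = 49².

acute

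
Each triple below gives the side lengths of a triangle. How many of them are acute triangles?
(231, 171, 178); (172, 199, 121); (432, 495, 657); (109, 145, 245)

(231,171,178): 171²+178² = 60925 > 53361 = 231² → acute
(172,199,121): 121²+172² = 44225 > 39601 = 199² → acute
(432,495,657): 432²+495² = 431649 = 657² → right
(109,145,245): 109²+145² = 32906 < 60025 = 245² → obtuse
2 of the 4 are acute.

2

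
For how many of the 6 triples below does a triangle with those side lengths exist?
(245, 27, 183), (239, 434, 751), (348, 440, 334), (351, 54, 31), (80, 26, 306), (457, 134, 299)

1

(27,183,245): 27+183 ≤ 245 → not valid
(239,434,751): 239+434 ≤ 751 → not valid
(334,348,440): 334+348 > 440 → valid
(31,54,351): 31+54 ≤ 351 → not valid
(26,80,306): 26+80 ≤ 306 → not valid
(134,299,457): 134+299 ≤ 457 → not valid
1 of the 6 triples forms a triangle.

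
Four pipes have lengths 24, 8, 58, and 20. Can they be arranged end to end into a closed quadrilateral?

For a quadrilateral, each side must be shorter than the sum of the others.
Here the longest side is 58, but the remaining 3 sides sum to only 52.

No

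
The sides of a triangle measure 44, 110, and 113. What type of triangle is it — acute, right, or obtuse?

Compare the square of the longest side to the sum of squares of the other two: 44² + 110² = 14036 > 12769 = 113².

acute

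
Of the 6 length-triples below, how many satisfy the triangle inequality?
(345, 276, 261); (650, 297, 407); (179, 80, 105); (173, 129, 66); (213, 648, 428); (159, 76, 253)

4

(261,276,345): 261+276 > 345 → valid
(297,407,650): 297+407 > 650 → valid
(80,105,179): 80+105 > 179 → valid
(66,129,173): 66+129 > 173 → valid
(213,428,648): 213+428 ≤ 648 → not valid
(76,159,253): 76+159 ≤ 253 → not valid
4 of the 6 triples form a triangle.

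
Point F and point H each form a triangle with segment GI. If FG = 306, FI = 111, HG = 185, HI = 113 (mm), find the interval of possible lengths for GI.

From triangle FGI: |306 − 111| < GI < 306 + 111, i.e. 195 < GI < 417.
From triangle HGI: 72 < GI < 298.
Both must hold, so GI lies in the intersection.

195 < GI < 298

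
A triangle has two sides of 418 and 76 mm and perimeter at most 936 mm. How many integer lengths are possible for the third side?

100

Triangle inequality: 342 < x < 494. Perimeter ≤ 936 gives x ≤ 936 − 418 − 76 = 442.
So 342 < x ≤ 442; integers 343 through 442: 100 values.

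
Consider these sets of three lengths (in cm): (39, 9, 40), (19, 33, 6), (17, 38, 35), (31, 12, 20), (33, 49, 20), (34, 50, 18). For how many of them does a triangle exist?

5

(9,39,40): 9+39 > 40 → valid
(6,19,33): 6+19 ≤ 33 → not valid
(17,35,38): 17+35 > 38 → valid
(12,20,31): 12+20 > 31 → valid
(20,33,49): 20+33 > 49 → valid
(18,34,50): 18+34 > 50 → valid
5 of the 6 triples form a triangle.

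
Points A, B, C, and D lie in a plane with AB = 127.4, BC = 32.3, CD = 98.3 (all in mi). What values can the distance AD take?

The maximum is all hops collinear in one direction: 127.4 + 32.3 + 98.3 = 258.0.
The longest hop is 127.4; the others sum to 130.6. Since 127.4 ≤ 130.6, the path can fold back on itself completely, so the minimum distance is 0.

0 ≤ AD ≤ 258.0 mi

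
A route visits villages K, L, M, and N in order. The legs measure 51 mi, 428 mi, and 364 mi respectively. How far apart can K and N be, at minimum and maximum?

The maximum is all hops collinear in one direction: 51 + 428 + 364 = 843.
The longest hop is 428; the others sum to 415. Folding the others back against it leaves at least 428 − 415 = 13.

13 ≤ KN ≤ 843 mi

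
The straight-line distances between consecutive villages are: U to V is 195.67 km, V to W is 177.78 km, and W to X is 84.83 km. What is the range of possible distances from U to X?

0 ≤ UX ≤ 458.28 km

The maximum is all hops collinear in one direction: 195.67 + 177.78 + 84.83 = 458.28.
The longest hop is 195.67; the others sum to 262.61. Since 195.67 ≤ 262.61, the path can fold back on itself completely, so the minimum distance is 0.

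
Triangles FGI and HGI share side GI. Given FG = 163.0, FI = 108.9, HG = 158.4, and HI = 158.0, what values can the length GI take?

From triangle FGI: |163.0 − 108.9| < GI < 163.0 + 108.9, i.e. 54.1 < GI < 271.9.
From triangle HGI: 0.4 < GI < 316.4.
Both must hold, so GI lies in the intersection.

54.1 < GI < 271.9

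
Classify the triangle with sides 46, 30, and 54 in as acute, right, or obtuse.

acute

Compare the square of the longest side to the sum of squares of the other two: 30² + 46² = 3016 > 2916 = 54².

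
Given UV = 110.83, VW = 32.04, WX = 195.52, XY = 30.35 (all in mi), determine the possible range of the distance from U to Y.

The maximum is all hops collinear in one direction: 110.83 + 32.04 + 195.52 + 30.35 = 368.74.
The longest hop is 195.52; the others sum to 173.22. Folding the others back against it leaves at least 195.52 − 173.22 = 22.30.

22.30 ≤ UY ≤ 368.74 mi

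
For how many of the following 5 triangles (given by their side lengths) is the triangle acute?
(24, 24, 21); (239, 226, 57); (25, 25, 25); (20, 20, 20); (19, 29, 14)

(24,24,21): 21²+24² = 1017 > 576 = 24² → acute
(239,226,57): 57²+226² = 54325 < 57121 = 239² → obtuse
(25,25,25): 25²+25² = 1250 > 625 = 25² → acute
(20,20,20): 20²+20² = 800 > 400 = 20² → acute
(19,29,14): 14²+19² = 557 < 841 = 29² → obtuse
3 of the 5 are acute.

3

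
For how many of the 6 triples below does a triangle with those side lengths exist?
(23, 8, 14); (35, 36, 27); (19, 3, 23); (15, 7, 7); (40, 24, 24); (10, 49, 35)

2

(8,14,23): 8+14 ≤ 23 → not valid
(27,35,36): 27+35 > 36 → valid
(3,19,23): 3+19 ≤ 23 → not valid
(7,7,15): 7+7 ≤ 15 → not valid
(24,24,40): 24+24 > 40 → valid
(10,35,49): 10+35 ≤ 49 → not valid
2 of the 6 triples form a triangle.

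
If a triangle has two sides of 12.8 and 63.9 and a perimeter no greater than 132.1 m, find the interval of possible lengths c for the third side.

Triangle inequality alone gives 51.1 < c < 76.7.
The perimeter condition gives c ≤ 132.1 − 12.8 − 63.9 = 55.4.
Intersecting the two: 51.1 < c ≤ 55.4.

51.1 < c ≤ 55.4 m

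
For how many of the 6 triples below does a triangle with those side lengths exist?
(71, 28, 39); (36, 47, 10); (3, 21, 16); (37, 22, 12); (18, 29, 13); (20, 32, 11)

(28,39,71): 28+39 ≤ 71 → not valid
(10,36,47): 10+36 ≤ 47 → not valid
(3,16,21): 3+16 ≤ 21 → not valid
(12,22,37): 12+22 ≤ 37 → not valid
(13,18,29): 13+18 > 29 → valid
(11,20,32): 11+20 ≤ 32 → not valid
1 of the 6 triples forms a triangle.

1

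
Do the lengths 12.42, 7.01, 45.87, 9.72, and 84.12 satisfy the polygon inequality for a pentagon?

For a pentagon, each side must be shorter than the sum of the others.
Here the longest side is 84.12, but the remaining 4 sides sum to only 75.02.

No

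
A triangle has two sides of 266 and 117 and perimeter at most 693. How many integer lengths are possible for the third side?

Triangle inequality: 149 < x < 383. Perimeter ≤ 693 gives x ≤ 693 − 266 − 117 = 310.
So 149 < x ≤ 310; integers 150 through 310: 161 values.

161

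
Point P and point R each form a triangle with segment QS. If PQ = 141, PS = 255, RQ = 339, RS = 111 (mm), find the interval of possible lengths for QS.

228 < QS < 396

From triangle PQS: |141 − 255| < QS < 141 + 255, i.e. 114 < QS < 396.
From triangle RQS: 228 < QS < 450.
Both must hold, so QS lies in the intersection.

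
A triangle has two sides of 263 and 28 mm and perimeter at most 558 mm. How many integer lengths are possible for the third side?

Triangle inequality: 235 < x < 291. Perimeter ≤ 558 gives x ≤ 558 − 263 − 28 = 267.
So 235 < x ≤ 267; integers 236 through 267: 32 values.

32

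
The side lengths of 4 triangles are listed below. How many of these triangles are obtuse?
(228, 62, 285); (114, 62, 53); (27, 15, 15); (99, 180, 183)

3

(228,62,285): 62²+228² = 55828 < 81225 = 285² → obtuse
(114,62,53): 53²+62² = 6653 < 12996 = 114² → obtuse
(27,15,15): 15²+15² = 450 < 729 = 27² → obtuse
(99,180,183): 99²+180² = 42201 > 33489 = 183² → acute
3 of the 4 are obtuse.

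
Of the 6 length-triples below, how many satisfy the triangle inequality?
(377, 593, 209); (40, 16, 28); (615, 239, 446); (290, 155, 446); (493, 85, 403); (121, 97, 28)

(209,377,593): 209+377 ≤ 593 → not valid
(16,28,40): 16+28 > 40 → valid
(239,446,615): 239+446 > 615 → valid
(155,290,446): 155+290 ≤ 446 → not valid
(85,403,493): 85+403 ≤ 493 → not valid
(28,97,121): 28+97 > 121 → valid
3 of the 6 triples form a triangle.

3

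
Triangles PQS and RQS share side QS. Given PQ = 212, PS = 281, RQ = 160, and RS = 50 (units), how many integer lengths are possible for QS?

99

From triangle PQS: 69 < QS < 493.
From triangle RQS: 110 < QS < 210.
Intersection: 110 < QS < 210, so integers 111 through 209: 99 values.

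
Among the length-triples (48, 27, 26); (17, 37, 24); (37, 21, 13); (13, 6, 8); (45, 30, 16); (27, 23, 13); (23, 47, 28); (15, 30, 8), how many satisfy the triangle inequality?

6

(26,27,48): 26+27 > 48 → valid
(17,24,37): 17+24 > 37 → valid
(13,21,37): 13+21 ≤ 37 → not valid
(6,8,13): 6+8 > 13 → valid
(16,30,45): 16+30 > 45 → valid
(13,23,27): 13+23 > 27 → valid
(23,28,47): 23+28 > 47 → valid
(8,15,30): 8+15 ≤ 30 → not valid
6 of the 8 triples form a triangle.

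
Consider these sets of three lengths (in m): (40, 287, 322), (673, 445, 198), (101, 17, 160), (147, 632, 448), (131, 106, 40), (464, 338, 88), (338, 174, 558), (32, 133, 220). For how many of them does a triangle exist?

2

(40,287,322): 40+287 > 322 → valid
(198,445,673): 198+445 ≤ 673 → not valid
(17,101,160): 17+101 ≤ 160 → not valid
(147,448,632): 147+448 ≤ 632 → not valid
(40,106,131): 40+106 > 131 → valid
(88,338,464): 88+338 ≤ 464 → not valid
(174,338,558): 174+338 ≤ 558 → not valid
(32,133,220): 32+133 ≤ 220 → not valid
2 of the 8 triples form a triangle.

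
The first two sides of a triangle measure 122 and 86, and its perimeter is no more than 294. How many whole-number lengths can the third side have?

50

Triangle inequality: 36 < x < 208. Perimeter ≤ 294 gives x ≤ 294 − 122 − 86 = 86.
So 36 < x ≤ 86; integers 37 through 86: 50 values.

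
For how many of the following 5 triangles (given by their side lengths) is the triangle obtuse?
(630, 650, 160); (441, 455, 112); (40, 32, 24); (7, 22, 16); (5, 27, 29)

(630,650,160): 160²+630² = 422500 = 650² → right
(441,455,112): 112²+441² = 207025 = 455² → right
(40,32,24): 24²+32² = 1600 = 40² → right
(7,22,16): 7²+16² = 305 < 484 = 22² → obtuse
(5,27,29): 5²+27² = 754 < 841 = 29² → obtuse
2 of the 5 are obtuse.

2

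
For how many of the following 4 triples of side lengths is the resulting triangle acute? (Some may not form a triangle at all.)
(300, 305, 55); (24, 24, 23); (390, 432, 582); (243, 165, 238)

(300,305,55): 55²+300² = 93025 = 305² → right
(24,24,23): 23²+24² = 1105 > 576 = 24² → acute
(390,432,582): 390²+432² = 338724 = 582² → right
(243,165,238): 165²+238² = 83869 > 59049 = 243² → acute
2 of the 4 are acute.

2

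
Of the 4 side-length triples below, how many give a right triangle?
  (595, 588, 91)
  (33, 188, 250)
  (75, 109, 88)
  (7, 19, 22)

(595,588,91): 91²+588² = 354025 = 595² → right
(33,188,250): 33+188 ≤ 250, not a triangle
(75,109,88): 75²+88² = 13369 > 11881 = 109² → acute
(7,19,22): 7²+19² = 410 < 484 = 22² → obtuse
1 of the 4 is right.

1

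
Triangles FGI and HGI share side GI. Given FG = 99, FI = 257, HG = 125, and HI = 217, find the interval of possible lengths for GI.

158 < GI < 342

From triangle FGI: |99 − 257| < GI < 99 + 257, i.e. 158 < GI < 356.
From triangle HGI: 92 < GI < 342.
Both must hold, so GI lies in the intersection.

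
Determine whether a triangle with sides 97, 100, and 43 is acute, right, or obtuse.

acute

Compare the square of the longest side to the sum of squares of the other two: 43² + 97² = 11258 > 10000 = 100².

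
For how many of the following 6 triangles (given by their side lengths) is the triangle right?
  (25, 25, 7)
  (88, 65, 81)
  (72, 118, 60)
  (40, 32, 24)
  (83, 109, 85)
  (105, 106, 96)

1

(25,25,7): 7²+25² = 674 > 625 = 25² → acute
(88,65,81): 65²+81² = 10786 > 7744 = 88² → acute
(72,118,60): 60²+72² = 8784 < 13924 = 118² → obtuse
(40,32,24): 24²+32² = 1600 = 40² → right
(83,109,85): 83²+85² = 14114 > 11881 = 109² → acute
(105,106,96): 96²+105² = 20241 > 11236 = 106² → acute
1 of the 6 is right.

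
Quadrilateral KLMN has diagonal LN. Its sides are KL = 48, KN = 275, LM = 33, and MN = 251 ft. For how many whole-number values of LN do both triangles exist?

56

From triangle KLN: 227 < LN < 323.
From triangle MLN: 218 < LN < 284.
Intersection: 227 < LN < 284, so integers 228 through 283: 56 values.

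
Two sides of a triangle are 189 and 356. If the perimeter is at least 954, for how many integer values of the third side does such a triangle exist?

136

Triangle inequality: 167 < x < 545. Perimeter ≥ 954 gives x ≥ 954 − 189 − 356 = 409.
So 409 ≤ x < 545; integers 409 through 544: 136 values.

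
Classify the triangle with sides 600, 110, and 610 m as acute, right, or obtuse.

Compare the square of the longest side to the sum of squares of the other two: 110² + 600² = 372100 = 610².

right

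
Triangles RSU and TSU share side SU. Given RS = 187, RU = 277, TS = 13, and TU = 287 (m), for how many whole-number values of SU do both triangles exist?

From triangle RSU: 90 < SU < 464.
From triangle TSU: 274 < SU < 300.
Intersection: 274 < SU < 300, so integers 275 through 299: 25 values.

25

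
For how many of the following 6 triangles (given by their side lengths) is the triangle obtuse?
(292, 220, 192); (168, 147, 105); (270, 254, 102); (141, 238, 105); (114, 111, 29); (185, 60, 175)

1

(292,220,192): 192²+220² = 85264 = 292² → right
(168,147,105): 105²+147² = 32634 > 28224 = 168² → acute
(270,254,102): 102²+254² = 74920 > 72900 = 270² → acute
(141,238,105): 105²+141² = 30906 < 56644 = 238² → obtuse
(114,111,29): 29²+111² = 13162 > 12996 = 114² → acute
(185,60,175): 60²+175² = 34225 = 185² → right
1 of the 6 is obtuse.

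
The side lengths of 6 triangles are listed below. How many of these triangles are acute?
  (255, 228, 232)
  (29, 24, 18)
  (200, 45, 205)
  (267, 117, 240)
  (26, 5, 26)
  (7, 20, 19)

(255,228,232): 228²+232² = 105808 > 65025 = 255² → acute
(29,24,18): 18²+24² = 900 > 841 = 29² → acute
(200,45,205): 45²+200² = 42025 = 205² → right
(267,117,240): 117²+240² = 71289 = 267² → right
(26,5,26): 5²+26² = 701 > 676 = 26² → acute
(7,20,19): 7²+19² = 410 > 400 = 20² → acute
4 of the 6 are acute.

4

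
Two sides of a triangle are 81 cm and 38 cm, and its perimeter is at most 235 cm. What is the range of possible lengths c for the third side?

Triangle inequality alone gives 43 < c < 119.
The perimeter condition gives c ≤ 235 − 81 − 38 = 116.
Intersecting the two: 43 < c ≤ 116.

43 < c ≤ 116 cm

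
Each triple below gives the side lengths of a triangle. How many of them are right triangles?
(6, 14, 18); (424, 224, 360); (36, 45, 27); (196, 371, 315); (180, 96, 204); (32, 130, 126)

5

(6,14,18): 6²+14² = 232 < 324 = 18² → obtuse
(424,224,360): 224²+360² = 179776 = 424² → right
(36,45,27): 27²+36² = 2025 = 45² → right
(196,371,315): 196²+315² = 137641 = 371² → right
(180,96,204): 96²+180² = 41616 = 204² → right
(32,130,126): 32²+126² = 16900 = 130² → right
5 of the 6 are right.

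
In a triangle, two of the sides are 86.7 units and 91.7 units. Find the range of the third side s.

5.0 < s < 178.4 (units)

By the triangle inequality, s must be less than 86.7 + 91.7 = 178.4 and greater than |86.7 − 91.7| = 5.0.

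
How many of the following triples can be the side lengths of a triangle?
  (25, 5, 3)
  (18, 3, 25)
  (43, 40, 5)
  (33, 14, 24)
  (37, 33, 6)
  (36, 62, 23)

3

(3,5,25): 3+5 ≤ 25 → not valid
(3,18,25): 3+18 ≤ 25 → not valid
(5,40,43): 5+40 > 43 → valid
(14,24,33): 14+24 > 33 → valid
(6,33,37): 6+33 > 37 → valid
(23,36,62): 23+36 ≤ 62 → not valid
3 of the 6 triples form a triangle.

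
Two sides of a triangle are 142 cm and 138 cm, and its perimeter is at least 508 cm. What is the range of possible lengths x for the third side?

228 ≤ x < 280 cm

Triangle inequality alone gives 4 < x < 280.
The perimeter condition gives x ≥ 508 − 142 − 138 = 228.
Intersecting the two: 228 ≤ x < 280.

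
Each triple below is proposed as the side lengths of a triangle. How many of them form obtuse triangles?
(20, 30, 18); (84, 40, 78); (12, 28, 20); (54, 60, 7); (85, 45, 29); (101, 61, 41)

4

(20,30,18): 18²+20² = 724 < 900 = 30² → obtuse
(84,40,78): 40²+78² = 7684 > 7056 = 84² → acute
(12,28,20): 12²+20² = 544 < 784 = 28² → obtuse
(54,60,7): 7²+54² = 2965 < 3600 = 60² → obtuse
(85,45,29): 29+45 ≤ 85, not a triangle
(101,61,41): 41²+61² = 5402 < 10201 = 101² → obtuse
4 of the 6 are obtuse.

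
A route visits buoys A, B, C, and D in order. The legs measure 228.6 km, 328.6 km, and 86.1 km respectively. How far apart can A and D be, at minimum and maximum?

13.9 ≤ AD ≤ 643.3 km

The maximum is all hops collinear in one direction: 228.6 + 328.6 + 86.1 = 643.3.
The longest hop is 328.6; the others sum to 314.7. Folding the others back against it leaves at least 328.6 − 314.7 = 13.9.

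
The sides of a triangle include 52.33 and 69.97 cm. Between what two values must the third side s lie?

By the triangle inequality, s must be less than 52.33 + 69.97 = 122.30 and greater than |52.33 − 69.97| = 17.64.

17.64 < s < 122.30 (cm)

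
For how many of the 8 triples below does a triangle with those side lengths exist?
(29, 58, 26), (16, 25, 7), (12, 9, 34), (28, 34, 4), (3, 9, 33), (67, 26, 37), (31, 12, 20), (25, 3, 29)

(26,29,58): 26+29 ≤ 58 → not valid
(7,16,25): 7+16 ≤ 25 → not valid
(9,12,34): 9+12 ≤ 34 → not valid
(4,28,34): 4+28 ≤ 34 → not valid
(3,9,33): 3+9 ≤ 33 → not valid
(26,37,67): 26+37 ≤ 67 → not valid
(12,20,31): 12+20 > 31 → valid
(3,25,29): 3+25 ≤ 29 → not valid
1 of the 8 triples forms a triangle.

1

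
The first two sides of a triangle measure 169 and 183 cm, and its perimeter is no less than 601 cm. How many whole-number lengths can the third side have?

Triangle inequality: 14 < x < 352. Perimeter ≥ 601 gives x ≥ 601 − 169 − 183 = 249.
So 249 ≤ x < 352; integers 249 through 351: 103 values.

103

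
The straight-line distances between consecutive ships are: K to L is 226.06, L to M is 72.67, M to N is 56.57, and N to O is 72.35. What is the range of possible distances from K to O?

The maximum is all hops collinear in one direction: 226.06 + 72.67 + 56.57 + 72.35 = 427.65.
The longest hop is 226.06; the others sum to 201.59. Folding the others back against it leaves at least 226.06 − 201.59 = 24.47.

24.47 ≤ KO ≤ 427.65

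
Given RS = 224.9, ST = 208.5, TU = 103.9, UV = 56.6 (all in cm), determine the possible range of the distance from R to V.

The maximum is all hops collinear in one direction: 224.9 + 208.5 + 103.9 + 56.6 = 593.9.
The longest hop is 224.9; the others sum to 369.0. Since 224.9 ≤ 369.0, the path can fold back on itself completely, so the minimum distance is 0.

0 ≤ RV ≤ 593.9 cm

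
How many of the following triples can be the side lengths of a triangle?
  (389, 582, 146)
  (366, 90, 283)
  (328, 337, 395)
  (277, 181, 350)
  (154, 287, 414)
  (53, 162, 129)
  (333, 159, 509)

(146,389,582): 146+389 ≤ 582 → not valid
(90,283,366): 90+283 > 366 → valid
(328,337,395): 328+337 > 395 → valid
(181,277,350): 181+277 > 350 → valid
(154,287,414): 154+287 > 414 → valid
(53,129,162): 53+129 > 162 → valid
(159,333,509): 159+333 ≤ 509 → not valid
5 of the 7 triples form a triangle.

5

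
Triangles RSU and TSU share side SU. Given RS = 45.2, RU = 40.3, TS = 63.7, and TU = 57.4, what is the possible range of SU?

6.3 < SU < 85.5

From triangle RSU: |45.2 − 40.3| < SU < 45.2 + 40.3, i.e. 4.9 < SU < 85.5.
From triangle TSU: 6.3 < SU < 121.1.
Both must hold, so SU lies in the intersection.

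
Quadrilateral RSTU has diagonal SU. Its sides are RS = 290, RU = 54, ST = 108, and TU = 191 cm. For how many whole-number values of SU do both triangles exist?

62

From triangle RSU: 236 < SU < 344.
From triangle TSU: 83 < SU < 299.
Intersection: 236 < SU < 299, so integers 237 through 298: 62 values.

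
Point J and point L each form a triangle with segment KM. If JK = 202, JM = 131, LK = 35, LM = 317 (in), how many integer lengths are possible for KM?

From triangle JKM: 71 < KM < 333.
From triangle LKM: 282 < KM < 352.
Intersection: 282 < KM < 333, so integers 283 through 332: 50 values.

50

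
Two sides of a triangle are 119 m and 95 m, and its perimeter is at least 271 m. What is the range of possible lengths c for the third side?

Triangle inequality alone gives 24 < c < 214.
The perimeter condition gives c ≥ 271 − 119 − 95 = 57.
Intersecting the two: 57 ≤ c < 214.

57 ≤ c < 214 m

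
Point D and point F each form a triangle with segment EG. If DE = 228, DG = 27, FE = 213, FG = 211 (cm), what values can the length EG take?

201 < EG < 255

From triangle DEG: |228 − 27| < EG < 228 + 27, i.e. 201 < EG < 255.
From triangle FEG: 2 < EG < 424.
Both must hold, so EG lies in the intersection.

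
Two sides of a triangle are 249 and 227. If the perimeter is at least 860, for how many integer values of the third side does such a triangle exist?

Triangle inequality: 22 < x < 476. Perimeter ≥ 860 gives x ≥ 860 − 249 − 227 = 384.
So 384 ≤ x < 476; integers 384 through 475: 92 values.

92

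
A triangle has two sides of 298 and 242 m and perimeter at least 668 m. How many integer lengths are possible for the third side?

412

Triangle inequality: 56 < x < 540. Perimeter ≥ 668 gives x ≥ 668 − 298 − 242 = 128.
So 128 ≤ x < 540; integers 128 through 539: 412 values.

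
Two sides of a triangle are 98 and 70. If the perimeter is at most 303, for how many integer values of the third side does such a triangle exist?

107

Triangle inequality: 28 < x < 168. Perimeter ≤ 303 gives x ≤ 303 − 98 − 70 = 135.
So 28 < x ≤ 135; integers 29 through 135: 107 values.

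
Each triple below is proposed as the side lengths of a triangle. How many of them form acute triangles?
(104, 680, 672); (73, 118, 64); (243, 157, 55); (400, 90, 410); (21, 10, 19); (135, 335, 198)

(104,680,672): 104²+672² = 462400 = 680² → right
(73,118,64): 64²+73² = 9425 < 13924 = 118² → obtuse
(243,157,55): 55+157 ≤ 243, not a triangle
(400,90,410): 90²+400² = 168100 = 410² → right
(21,10,19): 10²+19² = 461 > 441 = 21² → acute
(135,335,198): 135+198 ≤ 335, not a triangle
1 of the 6 is acute.

1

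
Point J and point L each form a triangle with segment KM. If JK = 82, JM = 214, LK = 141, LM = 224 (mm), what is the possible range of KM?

132 < KM < 296

From triangle JKM: |82 − 214| < KM < 82 + 214, i.e. 132 < KM < 296.
From triangle LKM: 83 < KM < 365.
Both must hold, so KM lies in the intersection.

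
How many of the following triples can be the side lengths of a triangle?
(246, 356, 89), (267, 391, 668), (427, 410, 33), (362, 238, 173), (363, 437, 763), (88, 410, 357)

4

(89,246,356): 89+246 ≤ 356 → not valid
(267,391,668): 267+391 ≤ 668 → not valid
(33,410,427): 33+410 > 427 → valid
(173,238,362): 173+238 > 362 → valid
(363,437,763): 363+437 > 763 → valid
(88,357,410): 88+357 > 410 → valid
4 of the 6 triples form a triangle.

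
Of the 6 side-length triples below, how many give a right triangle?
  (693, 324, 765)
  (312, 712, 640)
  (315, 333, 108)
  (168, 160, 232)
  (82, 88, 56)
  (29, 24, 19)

(693,324,765): 324²+693² = 585225 = 765² → right
(312,712,640): 312²+640² = 506944 = 712² → right
(315,333,108): 108²+315² = 110889 = 333² → right
(168,160,232): 160²+168² = 53824 = 232² → right
(82,88,56): 56²+82² = 9860 > 7744 = 88² → acute
(29,24,19): 19²+24² = 937 > 841 = 29² → acute
4 of the 6 are right.

4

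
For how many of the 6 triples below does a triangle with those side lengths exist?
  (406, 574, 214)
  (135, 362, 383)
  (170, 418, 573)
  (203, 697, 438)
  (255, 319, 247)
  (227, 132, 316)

5

(214,406,574): 214+406 > 574 → valid
(135,362,383): 135+362 > 383 → valid
(170,418,573): 170+418 > 573 → valid
(203,438,697): 203+438 ≤ 697 → not valid
(247,255,319): 247+255 > 319 → valid
(132,227,316): 132+227 > 316 → valid
5 of the 6 triples form a triangle.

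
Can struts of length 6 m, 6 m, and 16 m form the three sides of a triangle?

No

The longest side is 16, but the other two sum to only 12.
12 < 16, so the triangle inequality fails.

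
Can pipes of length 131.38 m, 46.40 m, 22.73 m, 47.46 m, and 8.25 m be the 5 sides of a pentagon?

No

For a pentagon, each side must be shorter than the sum of the others.
Here the longest side is 131.38, but the remaining 4 sides sum to only 124.84.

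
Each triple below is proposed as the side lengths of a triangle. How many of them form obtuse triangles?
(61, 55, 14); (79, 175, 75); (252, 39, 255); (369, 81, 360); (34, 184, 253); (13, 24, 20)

2

(61,55,14): 14²+55² = 3221 < 3721 = 61² → obtuse
(79,175,75): 75+79 ≤ 175, not a triangle
(252,39,255): 39²+252² = 65025 = 255² → right
(369,81,360): 81²+360² = 136161 = 369² → right
(34,184,253): 34+184 ≤ 253, not a triangle
(13,24,20): 13²+20² = 569 < 576 = 24² → obtuse
2 of the 6 are obtuse.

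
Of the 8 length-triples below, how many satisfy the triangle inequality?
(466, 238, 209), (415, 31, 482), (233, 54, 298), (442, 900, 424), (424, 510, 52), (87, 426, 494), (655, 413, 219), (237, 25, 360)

(209,238,466): 209+238 ≤ 466 → not valid
(31,415,482): 31+415 ≤ 482 → not valid
(54,233,298): 54+233 ≤ 298 → not valid
(424,442,900): 424+442 ≤ 900 → not valid
(52,424,510): 52+424 ≤ 510 → not valid
(87,426,494): 87+426 > 494 → valid
(219,413,655): 219+413 ≤ 655 → not valid
(25,237,360): 25+237 ≤ 360 → not valid
1 of the 8 triples forms a triangle.

1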